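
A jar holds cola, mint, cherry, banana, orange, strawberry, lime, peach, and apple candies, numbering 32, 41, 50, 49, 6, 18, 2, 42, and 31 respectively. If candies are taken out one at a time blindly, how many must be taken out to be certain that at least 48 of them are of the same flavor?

267

In the worst case we take at most 47 of each flavor, but all 32 cola, all 41 mint, all 6 orange, all 18 strawberry, all 2 lime, all 42 peach, and all 31 apple (fewer than 47), giving 32 + 41 + 47 + 47 + 6 + 18 + 2 + 42 + 31 = 266.
One more candy then forces some flavor to 48, so 266 + 1 = 267.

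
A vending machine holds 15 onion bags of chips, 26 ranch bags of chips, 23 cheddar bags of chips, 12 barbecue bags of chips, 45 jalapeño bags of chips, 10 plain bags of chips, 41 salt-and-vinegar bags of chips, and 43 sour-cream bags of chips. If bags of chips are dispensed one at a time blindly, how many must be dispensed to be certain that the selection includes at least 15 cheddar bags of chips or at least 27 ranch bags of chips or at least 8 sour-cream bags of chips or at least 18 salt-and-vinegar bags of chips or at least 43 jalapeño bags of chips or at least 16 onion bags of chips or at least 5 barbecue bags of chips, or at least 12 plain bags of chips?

136

Each of the 8 flavors has its own threshold; avoid all of them simultaneously.
The worst case stops just short of every target: 15 onion, 26 ranch, 14 cheddar, 4 barbecue, 42 jalapeño, all 10 plain, 17 salt-and-vinegar, 7 sour-cream — 15 + 26 + 14 + 4 + 42 + 10 + 17 + 7 = 135 bags of chips.
One more bag of chips must push some flavor to its target, so 135 + 1 = 136.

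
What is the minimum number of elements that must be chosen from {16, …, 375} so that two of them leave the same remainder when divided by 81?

Use the pigeonhole principle on residue classes: group the integers by remainder mod 81; there are 81 residue classes, each nonempty in this range.
Choosing one from each class (81 integers) avoids any shared remainder.
One more choice must repeat a class, so two differ by a multiple of 81. Hence 81 + 1 = 82.

82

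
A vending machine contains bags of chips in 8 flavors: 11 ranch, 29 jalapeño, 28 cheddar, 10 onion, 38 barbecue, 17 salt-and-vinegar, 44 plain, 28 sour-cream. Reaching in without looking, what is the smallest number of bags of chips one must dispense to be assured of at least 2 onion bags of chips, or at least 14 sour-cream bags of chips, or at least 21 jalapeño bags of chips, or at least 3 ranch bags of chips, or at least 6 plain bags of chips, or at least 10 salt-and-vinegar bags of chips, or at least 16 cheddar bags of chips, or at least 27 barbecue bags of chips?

The worst case stops just short of every target: 2 ranch, 20 jalapeño, 15 cheddar, 1 onion, 26 barbecue, 9 salt-and-vinegar, 5 plain, 13 sour-cream — 2 + 20 + 15 + 1 + 26 + 9 + 5 + 13 = 91 bags of chips.
One more bag of chips must push some flavor to its target, so 91 + 1 = 92.

92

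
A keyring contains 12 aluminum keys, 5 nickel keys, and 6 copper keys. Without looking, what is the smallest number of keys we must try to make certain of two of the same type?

The worst case takes 1 key of each type without reaching 2 of any: 3 × 1 = 3.
The next key must bring some type to 2, so 3 + 1 = 4.

4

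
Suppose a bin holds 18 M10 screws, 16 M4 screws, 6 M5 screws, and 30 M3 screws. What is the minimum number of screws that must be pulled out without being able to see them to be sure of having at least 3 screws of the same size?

The worst case takes 2 screws of each size without reaching 3 of any: 4 × 2 = 8.
The next screw must bring some size to 3, so 8 + 1 = 9.

9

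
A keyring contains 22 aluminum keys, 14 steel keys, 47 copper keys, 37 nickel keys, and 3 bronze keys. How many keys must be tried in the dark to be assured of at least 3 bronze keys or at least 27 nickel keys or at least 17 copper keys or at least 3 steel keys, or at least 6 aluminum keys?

52

The worst case stops just short of every target: 5 aluminum, 2 steel, 16 copper, 26 nickel, 2 bronze — 5 + 2 + 16 + 26 + 2 = 51 keys.
One more key must push some type to its target, so 51 + 1 = 52.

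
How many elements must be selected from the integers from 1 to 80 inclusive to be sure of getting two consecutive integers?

41

Partition {1, …, 80} into 40 pairs: {1,2}, {3,4}, …, {79,80}.
Choosing 40 integers — say the 40 even numbers 2, 4, …, 80 — takes one from each pair and avoids the property.
Choosing 41 forces two into the same pair by pigeonhole, and those are consecutive. So 41.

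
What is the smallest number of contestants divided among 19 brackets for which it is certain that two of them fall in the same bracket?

There are 19 brackets acting as pigeonholes.
With 19 contestants we could place one in each, avoiding any repeat.
One more forces some class to hold 2, so 19 + 1 = 20.

20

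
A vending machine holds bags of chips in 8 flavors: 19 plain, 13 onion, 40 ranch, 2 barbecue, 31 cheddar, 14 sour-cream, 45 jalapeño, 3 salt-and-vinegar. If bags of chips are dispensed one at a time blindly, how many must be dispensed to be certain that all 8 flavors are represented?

The hardest flavor to obtain is barbecue: we could draw every other bag of chips first — 167 − 2 = 165 bags of chips — without a single barbecue one.
The next draw must be barbecue, so 165 + 1 = 166.

166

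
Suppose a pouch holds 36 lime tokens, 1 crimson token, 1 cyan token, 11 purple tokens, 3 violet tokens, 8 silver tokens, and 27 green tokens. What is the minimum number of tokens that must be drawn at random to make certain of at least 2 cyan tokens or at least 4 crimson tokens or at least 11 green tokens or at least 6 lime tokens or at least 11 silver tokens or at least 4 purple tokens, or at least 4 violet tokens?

The worst case stops just short of every target: 5 lime, all 1 crimson, 1 cyan, 3 purple, 3 violet, all 8 silver, 10 green — 5 + 1 + 1 + 3 + 3 + 8 + 10 = 31 tokens.
One more token must push some color to its target, so 31 + 1 = 32.

32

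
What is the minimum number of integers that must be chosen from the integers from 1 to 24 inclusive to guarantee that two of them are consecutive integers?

Partition {1, …, 24} into 12 pairs: {1,2}, {3,4}, …, {23,24}.
Choosing 12 integers — say the 12 even numbers 2, 4, …, 24 — takes one from each pair and avoids the property.
Choosing 13 forces two into the same pair by pigeonhole, and those are consecutive. So 13.

13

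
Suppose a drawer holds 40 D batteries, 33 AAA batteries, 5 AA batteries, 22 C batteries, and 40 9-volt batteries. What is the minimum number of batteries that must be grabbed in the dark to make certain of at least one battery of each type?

136

The hardest type to obtain is AA: we could draw every other battery first — 140 − 5 = 135 batteries — without a single AA one.
The next draw must be AA, so 135 + 1 = 136.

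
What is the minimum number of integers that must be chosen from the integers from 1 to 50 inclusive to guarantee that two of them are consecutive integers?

Partition {1, …, 50} into 25 pairs: {1,2}, {3,4}, …, {49,50}.
Choosing 25 integers — say the 25 even numbers 2, 4, …, 50 — takes one from each pair and avoids the property.
Choosing 26 forces two into the same pair by pigeonhole, and those are consecutive. So 26.

26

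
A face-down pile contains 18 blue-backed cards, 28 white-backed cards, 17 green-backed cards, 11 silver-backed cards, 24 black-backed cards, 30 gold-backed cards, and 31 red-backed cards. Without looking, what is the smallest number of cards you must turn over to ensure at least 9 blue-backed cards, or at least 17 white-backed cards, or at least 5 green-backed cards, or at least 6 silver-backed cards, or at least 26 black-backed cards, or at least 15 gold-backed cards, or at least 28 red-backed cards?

The worst case stops just short of every target: 8 blue-backed, 16 white-backed, 4 green-backed, 5 silver-backed, all 24 black-backed, 14 gold-backed, 27 red-backed — 8 + 16 + 4 + 5 + 24 + 14 + 27 = 98 cards.
One more card must push some back color to its target, so 98 + 1 = 99.

99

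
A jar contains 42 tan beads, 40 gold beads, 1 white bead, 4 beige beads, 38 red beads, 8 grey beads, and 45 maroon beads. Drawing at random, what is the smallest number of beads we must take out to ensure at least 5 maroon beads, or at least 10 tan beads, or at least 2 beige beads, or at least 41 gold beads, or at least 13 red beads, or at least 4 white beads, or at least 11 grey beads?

76

The worst case stops just short of every target: 9 tan, 40 gold, all 1 white, 1 beige, 12 red, all 8 grey, 4 maroon — 9 + 40 + 1 + 1 + 12 + 8 + 4 = 75 beads.
One more bead must push some color to its target, so 75 + 1 = 76.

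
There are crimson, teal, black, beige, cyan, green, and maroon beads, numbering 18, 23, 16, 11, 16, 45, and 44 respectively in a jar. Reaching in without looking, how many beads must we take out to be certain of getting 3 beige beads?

The worst case draws every non-beige bead first: 18 + 23 + 16 + 16 + 45 + 44 = 162.
The next 3 draws are then forced to be beige, giving 162 + 3 = 165.

165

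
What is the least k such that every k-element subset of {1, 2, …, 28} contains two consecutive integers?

Partition {1, …, 28} into 14 pairs: {1,2}, {3,4}, …, {27,28}.
Choosing 14 integers — say the 14 even numbers 2, 4, …, 28 — takes one from each pair and avoids the property.
Choosing 15 forces two into the same pair by pigeonhole, and those are consecutive. So 15.

15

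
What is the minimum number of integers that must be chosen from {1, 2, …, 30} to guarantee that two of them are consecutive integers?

Partition {1, …, 30} into 15 pairs: {1,2}, {3,4}, …, {29,30}.
Choosing 15 integers — say the 15 even numbers 2, 4, …, 30 — takes one from each pair and avoids the property.
Choosing 16 forces two into the same pair by pigeonhole, and those are consecutive. So 16.

16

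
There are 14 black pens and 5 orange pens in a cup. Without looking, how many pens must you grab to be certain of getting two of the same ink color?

3

The worst case takes 1 pen of each ink color without reaching 2 of any: 2 × 1 = 2.
The next pen must bring some ink color to 2, so 2 + 1 = 3.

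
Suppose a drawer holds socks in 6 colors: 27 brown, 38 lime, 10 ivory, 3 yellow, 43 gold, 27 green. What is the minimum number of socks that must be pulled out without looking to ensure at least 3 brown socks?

To avoid brown socks as long as possible, exhaust the other 5 colors first.
The worst case draws every non-brown sock first: 38 + 10 + 3 + 43 + 27 = 121.
The next 3 draws are then forced to be brown, giving 121 + 3 = 124.

124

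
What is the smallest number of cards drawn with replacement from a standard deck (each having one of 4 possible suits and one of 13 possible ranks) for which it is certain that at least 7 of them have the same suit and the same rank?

313

There are 4 × 13 = 52 (suit, rank) combinations acting as pigeonholes.
With 52 × 6 = 312 cards drawn with replacement from a standard deck we could place exactly 6 in each, with no (suit, rank) pair reaching 7.
One more forces some (suit, rank) pair to hold 7, so 312 + 1 = 313.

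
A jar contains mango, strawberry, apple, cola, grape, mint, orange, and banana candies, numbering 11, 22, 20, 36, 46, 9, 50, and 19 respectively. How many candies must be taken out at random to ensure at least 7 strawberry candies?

To avoid strawberry candies as long as possible, exhaust the other 7 flavors first.
The worst case draws every non-strawberry candy first: 11 + 20 + 36 + 46 + 9 + 50 + 19 = 191.
The next 7 draws are then forced to be strawberry, giving 191 + 7 = 198.

198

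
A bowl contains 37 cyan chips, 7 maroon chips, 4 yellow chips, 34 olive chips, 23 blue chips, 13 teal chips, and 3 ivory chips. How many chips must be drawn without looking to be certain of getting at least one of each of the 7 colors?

The hardest color to obtain is ivory: we could draw every other chip first — 121 − 3 = 118 chips — without a single ivory one.
The next draw must be ivory, so 118 + 1 = 119.

119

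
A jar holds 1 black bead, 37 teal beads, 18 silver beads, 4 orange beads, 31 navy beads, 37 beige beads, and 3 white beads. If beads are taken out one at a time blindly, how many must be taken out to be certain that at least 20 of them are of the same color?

84

In the worst case we take at most 19 of each color, but all 1 black, all 18 silver, all 4 orange, and all 3 white (fewer than 19), giving 1 + 19 + 18 + 4 + 19 + 19 + 3 = 83.
One more bead then forces some color to 20, so 83 + 1 = 84.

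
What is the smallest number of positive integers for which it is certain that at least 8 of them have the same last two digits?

701

There are 100 possible two-digit endings acting as pigeonholes.
With 100 × 7 = 700 positive integers we could place exactly 7 in each, with no class reaching 8.
One more forces some class to hold 8, so 700 + 1 = 701.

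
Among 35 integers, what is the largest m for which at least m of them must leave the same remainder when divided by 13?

The 35 integers fall into 13 residue classes modulo 13.
If each of the 13 residue classes modulo 13 held at most 2, the total would be at most 13 × 2 = 26 < 35, a contradiction.
So at least one holds ⌈35/13⌉ = 3.

3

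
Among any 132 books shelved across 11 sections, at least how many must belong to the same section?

12

The 132 books fall into 11 sections.
If each of the 11 sections held at most 11, the total would be at most 11 × 11 = 121 < 132, a contradiction.
So at least one holds ⌈132/11⌉ = 12.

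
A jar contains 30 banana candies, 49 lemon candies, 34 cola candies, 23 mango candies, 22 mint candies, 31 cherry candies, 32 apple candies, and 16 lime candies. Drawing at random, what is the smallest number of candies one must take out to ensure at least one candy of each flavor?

The hardest flavor to obtain is lime: we could draw every other candy first — 237 − 16 = 221 candies — without a single lime one.
The next draw must be lime, so 221 + 1 = 222.

222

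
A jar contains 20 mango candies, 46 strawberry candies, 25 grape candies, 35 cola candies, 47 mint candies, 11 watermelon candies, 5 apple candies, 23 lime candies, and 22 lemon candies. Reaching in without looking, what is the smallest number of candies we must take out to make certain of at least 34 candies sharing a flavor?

In the worst case we take at most 33 of each flavor, but all 20 mango, all 25 grape, all 11 watermelon, all 5 apple, all 23 lime, and all 22 lemon (fewer than 33), giving 20 + 33 + 25 + 33 + 33 + 11 + 5 + 23 + 22 = 205.
One more candy then forces some flavor to 34, so 205 + 1 = 206.

206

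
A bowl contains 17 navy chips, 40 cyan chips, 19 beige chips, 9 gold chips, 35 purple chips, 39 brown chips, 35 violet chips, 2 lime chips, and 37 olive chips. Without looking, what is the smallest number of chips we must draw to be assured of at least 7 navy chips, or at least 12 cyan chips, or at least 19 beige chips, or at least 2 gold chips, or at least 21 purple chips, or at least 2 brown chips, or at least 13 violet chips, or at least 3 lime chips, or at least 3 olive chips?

74

The worst case stops just short of every target: 6 navy, 11 cyan, 18 beige, 1 gold, 20 purple, 1 brown, 12 violet, 2 lime, 2 olive — 6 + 11 + 18 + 1 + 20 + 1 + 12 + 2 + 2 = 73 chips.
One more chip must push some color to its target, so 73 + 1 = 74.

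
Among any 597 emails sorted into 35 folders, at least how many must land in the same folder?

The 597 emails fall into 35 folders.
If each of the 35 folders held at most 17, the total would be at most 35 × 17 = 595 < 597, a contradiction.
So at least one holds ⌈597/35⌉ = 18.

18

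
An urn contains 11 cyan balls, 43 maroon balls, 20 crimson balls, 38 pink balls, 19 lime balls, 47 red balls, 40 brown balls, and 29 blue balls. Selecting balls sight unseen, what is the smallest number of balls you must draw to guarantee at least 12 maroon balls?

To avoid maroon balls as long as possible, exhaust the other 7 colors first.
The worst case draws every non-maroon ball first: 11 + 20 + 38 + 19 + 47 + 40 + 29 = 204.
The next 12 draws are then forced to be maroon, giving 204 + 12 = 216.

216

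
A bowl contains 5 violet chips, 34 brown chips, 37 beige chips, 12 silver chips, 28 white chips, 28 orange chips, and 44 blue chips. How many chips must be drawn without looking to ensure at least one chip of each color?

The hardest color to obtain is violet: we could draw every other chip first — 188 − 5 = 183 chips — without a single violet one.
The next draw must be violet, so 183 + 1 = 184.

184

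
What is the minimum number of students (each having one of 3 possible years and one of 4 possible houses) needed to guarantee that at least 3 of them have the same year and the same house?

There are 3 × 4 = 12 (year, house) combinations acting as pigeonholes.
With 12 × 2 = 24 students we could place exactly 2 in each, with no (year, house) pair reaching 3.
One more forces some (year, house) pair to hold 3, so 24 + 1 = 25.

25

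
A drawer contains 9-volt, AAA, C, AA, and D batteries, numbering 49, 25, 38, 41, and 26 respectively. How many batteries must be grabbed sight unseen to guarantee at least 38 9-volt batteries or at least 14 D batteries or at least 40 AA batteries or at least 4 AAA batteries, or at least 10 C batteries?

102

Each of the 5 types has its own threshold; avoid all of them simultaneously.
The worst case stops just short of every target: 37 9-volt, 3 AAA, 9 C, 39 AA, 13 D — 37 + 3 + 9 + 39 + 13 = 101 batteries.
One more battery must push some type to its target, so 101 + 1 = 102.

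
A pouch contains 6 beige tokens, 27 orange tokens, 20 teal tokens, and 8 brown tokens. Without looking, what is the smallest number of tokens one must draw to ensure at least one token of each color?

The hardest color to obtain is beige: we could draw every other token first — 61 − 6 = 55 tokens — without a single beige one.
The next draw must be beige, so 55 + 1 = 56.

56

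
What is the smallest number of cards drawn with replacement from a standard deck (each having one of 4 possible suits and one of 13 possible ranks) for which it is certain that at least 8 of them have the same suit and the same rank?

365

There are 4 × 13 = 52 (suit, rank) combinations acting as pigeonholes.
With 52 × 7 = 364 cards drawn with replacement from a standard deck we could place exactly 7 in each, with no (suit, rank) pair reaching 8.
One more forces some (suit, rank) pair to hold 8, so 364 + 1 = 365.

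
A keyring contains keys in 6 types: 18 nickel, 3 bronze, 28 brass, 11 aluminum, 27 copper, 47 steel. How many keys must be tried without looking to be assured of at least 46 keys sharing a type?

133

Treat the 6 types as pigeonholes.
In the worst case we take at most 45 of each type, but all 18 nickel, all 3 bronze, all 28 brass, all 11 aluminum, and all 27 copper (fewer than 45), giving 18 + 3 + 28 + 11 + 27 + 45 = 132.
One more key then forces some type to 46, so 132 + 1 = 133.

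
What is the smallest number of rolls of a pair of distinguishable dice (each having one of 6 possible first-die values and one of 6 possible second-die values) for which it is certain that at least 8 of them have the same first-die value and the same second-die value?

There are 6 × 6 = 36 (first-die value, second-die value) combinations acting as pigeonholes.
With 36 × 7 = 252 rolls of a pair of distinguishable dice we could place exactly 7 in each, with no (first-die value, second-die value) pair reaching 8.
One more forces some (first-die value, second-die value) pair to hold 8, so 252 + 1 = 253.

253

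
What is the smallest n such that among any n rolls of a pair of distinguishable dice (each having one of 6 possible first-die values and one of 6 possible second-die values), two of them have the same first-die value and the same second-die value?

37

There are 6 × 6 = 36 (first-die value, second-die value) combinations acting as pigeonholes.
With 36 rolls of a pair of distinguishable dice we could place one in each, avoiding any repeat.
One more forces some (first-die value, second-die value) pair to hold 2, so 36 + 1 = 37.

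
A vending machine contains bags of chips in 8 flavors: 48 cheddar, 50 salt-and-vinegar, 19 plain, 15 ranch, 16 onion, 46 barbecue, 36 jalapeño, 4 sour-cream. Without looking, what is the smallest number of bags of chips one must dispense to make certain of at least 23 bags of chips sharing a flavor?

143

Treat the 8 flavors as pigeonholes.
In the worst case we take at most 22 of each flavor, but all 19 plain, all 15 ranch, all 16 onion, and all 4 sour-cream (fewer than 22), giving 22 + 22 + 19 + 15 + 16 + 22 + 22 + 4 = 142.
One more bag of chips then forces some flavor to 23, so 142 + 1 = 143.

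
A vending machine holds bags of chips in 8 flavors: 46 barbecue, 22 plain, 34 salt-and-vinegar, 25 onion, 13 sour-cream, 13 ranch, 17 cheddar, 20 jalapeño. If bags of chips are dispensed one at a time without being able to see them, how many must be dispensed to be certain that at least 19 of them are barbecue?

To avoid barbecue bags of chips as long as possible, exhaust the other 7 flavors first.
The worst case draws every non-barbecue bag of chips first: 22 + 34 + 25 + 13 + 13 + 17 + 20 = 144.
The next 19 draws are then forced to be barbecue, giving 144 + 19 = 163.

163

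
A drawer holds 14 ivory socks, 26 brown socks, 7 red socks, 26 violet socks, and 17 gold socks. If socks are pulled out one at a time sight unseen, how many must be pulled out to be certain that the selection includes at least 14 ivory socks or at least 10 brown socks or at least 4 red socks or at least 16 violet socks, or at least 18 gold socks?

Each of the 5 colors has its own threshold; avoid all of them simultaneously.
The worst case stops just short of every target: 13 ivory, 9 brown, 3 red, 15 violet, 17 gold — 13 + 9 + 3 + 15 + 17 = 57 socks.
One more sock must push some color to its target, so 57 + 1 = 58.

58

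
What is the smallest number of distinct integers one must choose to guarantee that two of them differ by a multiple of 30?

31

Two integers differ by a multiple of 30 exactly when they share a remainder mod 30.
There are 30 residue classes mod 30, so 30 integers can all lie in distinct classes.
One more integer must repeat a residue, giving a difference divisible by 30. So n = 30 + 1 = 31.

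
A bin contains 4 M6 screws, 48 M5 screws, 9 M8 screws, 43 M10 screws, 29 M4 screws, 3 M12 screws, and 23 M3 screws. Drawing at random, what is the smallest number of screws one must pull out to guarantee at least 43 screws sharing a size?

153

In the worst case we take at most 42 of each size, but all 4 M6, all 9 M8, all 29 M4, all 3 M12, and all 23 M3 (fewer than 42), giving 4 + 42 + 9 + 42 + 29 + 3 + 23 = 152.
One more screw then forces some size to 43, so 152 + 1 = 153.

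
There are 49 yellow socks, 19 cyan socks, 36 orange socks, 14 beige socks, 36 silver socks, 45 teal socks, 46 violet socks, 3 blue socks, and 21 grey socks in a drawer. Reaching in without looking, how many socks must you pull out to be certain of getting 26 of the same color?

183

In the worst case we take at most 25 of each color, but all 19 cyan, all 14 beige, all 3 blue, and all 21 grey (fewer than 25), giving 25 + 19 + 25 + 14 + 25 + 25 + 25 + 3 + 21 = 182.
One more sock then forces some color to 26, so 182 + 1 = 183.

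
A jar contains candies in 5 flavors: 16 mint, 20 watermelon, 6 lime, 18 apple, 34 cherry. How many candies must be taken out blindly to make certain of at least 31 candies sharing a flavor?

Treat the 5 flavors as pigeonholes.
In the worst case we take at most 30 of each flavor, but all 16 mint, all 20 watermelon, all 6 lime, and all 18 apple (fewer than 30), giving 16 + 20 + 6 + 18 + 30 = 90.
One more candy then forces some flavor to 31, so 90 + 1 = 91.

91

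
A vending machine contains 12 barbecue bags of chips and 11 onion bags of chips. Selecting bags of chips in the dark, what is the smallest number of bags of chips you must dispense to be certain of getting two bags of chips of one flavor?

The worst case takes 1 bag of chips of each flavor without reaching 2 of any: 2 × 1 = 2.
The next bag of chips must bring some flavor to 2, so 2 + 1 = 3.

3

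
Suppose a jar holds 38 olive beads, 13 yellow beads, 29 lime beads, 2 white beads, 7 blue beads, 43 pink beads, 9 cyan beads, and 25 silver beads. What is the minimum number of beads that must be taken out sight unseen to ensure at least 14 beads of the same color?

In the worst case we take at most 13 of each color, but all 2 white, all 7 blue, and all 9 cyan (fewer than 13), giving 13 + 13 + 13 + 2 + 7 + 13 + 9 + 13 = 83.
One more bead then forces some color to 14, so 83 + 1 = 84.

84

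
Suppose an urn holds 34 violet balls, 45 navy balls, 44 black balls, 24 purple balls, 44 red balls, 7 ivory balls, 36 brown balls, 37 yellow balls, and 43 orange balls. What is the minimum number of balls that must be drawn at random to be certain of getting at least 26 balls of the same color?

Treat the 9 colors as pigeonholes.
In the worst case we take at most 25 of each color, but all 24 purple and all 7 ivory (fewer than 25), giving 25 + 25 + 25 + 24 + 25 + 7 + 25 + 25 + 25 = 206.
One more ball then forces some color to 26, so 206 + 1 = 207.

207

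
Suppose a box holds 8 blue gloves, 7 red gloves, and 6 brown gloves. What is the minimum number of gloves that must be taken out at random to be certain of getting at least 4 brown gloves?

19

To avoid brown gloves as long as possible, exhaust the other 2 colors first.
The worst case draws every non-brown glove first: 8 + 7 = 15.
The next 4 draws are then forced to be brown, giving 15 + 4 = 19.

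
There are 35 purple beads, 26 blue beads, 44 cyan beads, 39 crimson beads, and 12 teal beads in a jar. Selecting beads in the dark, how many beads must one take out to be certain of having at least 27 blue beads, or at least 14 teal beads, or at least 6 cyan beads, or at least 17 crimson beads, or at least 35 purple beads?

94

Each of the 5 colors has its own threshold; avoid all of them simultaneously.
The worst case stops just short of every target: 34 purple, 26 blue, 5 cyan, 16 crimson, all 12 teal — 34 + 26 + 5 + 16 + 12 = 93 beads.
One more bead must push some color to its target, so 93 + 1 = 94.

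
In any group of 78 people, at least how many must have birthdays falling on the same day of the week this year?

12

There are 7 days of the week, which serve as the pigeonholes.
If each of the 7 days of the week held at most 11, the total would be at most 7 × 11 = 77 < 78, a contradiction.
So at least one holds ⌈78/7⌉ = 12.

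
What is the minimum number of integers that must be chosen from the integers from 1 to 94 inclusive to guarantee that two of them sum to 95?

48

Partition {1, …, 94} into 47 pairs: {1,94}, {2,93}, …, {47,48}.
Choosing 47 integers — say the integers 1 through 47 — takes one from each pair and avoids the property.
Choosing 48 forces two into the same pair by pigeonhole, and those sum to 95. So 48.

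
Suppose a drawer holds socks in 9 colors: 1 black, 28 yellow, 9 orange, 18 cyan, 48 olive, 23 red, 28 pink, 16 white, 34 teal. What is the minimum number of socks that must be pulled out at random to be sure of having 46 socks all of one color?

Treat the 9 colors as pigeonholes.
In the worst case we take at most 45 of each color, but all 1 black, all 28 yellow, all 9 orange, all 18 cyan, all 23 red, all 28 pink, all 16 white, and all 34 teal (fewer than 45), giving 1 + 28 + 9 + 18 + 45 + 23 + 28 + 16 + 34 = 202.
One more sock then forces some color to 46, so 202 + 1 = 203.

203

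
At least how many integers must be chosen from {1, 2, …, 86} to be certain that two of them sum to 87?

44

Partition {1, …, 86} into 43 pairs: {1,86}, {2,85}, …, {43,44}.
Choosing 43 integers — say the integers 1 through 43 — takes one from each pair and avoids the property.
Choosing 44 forces two into the same pair by pigeonhole, and those sum to 87. So 44.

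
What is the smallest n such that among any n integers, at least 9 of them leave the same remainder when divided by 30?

There are 30 residue classes modulo 30 acting as pigeonholes.
With 30 × 8 = 240 integers we could place exactly 8 in each, with no class reaching 9.
One more forces some class to hold 9, so 240 + 1 = 241.

241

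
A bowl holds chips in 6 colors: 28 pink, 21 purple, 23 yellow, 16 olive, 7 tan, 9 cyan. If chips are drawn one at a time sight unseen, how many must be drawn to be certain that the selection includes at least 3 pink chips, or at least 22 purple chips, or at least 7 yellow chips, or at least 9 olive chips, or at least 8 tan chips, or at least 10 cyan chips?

The worst case stops just short of every target: 2 pink, 21 purple, 6 yellow, 8 olive, 7 tan, 9 cyan — 2 + 21 + 6 + 8 + 7 + 9 = 53 chips.
One more chip must push some color to its target, so 53 + 1 = 54.

54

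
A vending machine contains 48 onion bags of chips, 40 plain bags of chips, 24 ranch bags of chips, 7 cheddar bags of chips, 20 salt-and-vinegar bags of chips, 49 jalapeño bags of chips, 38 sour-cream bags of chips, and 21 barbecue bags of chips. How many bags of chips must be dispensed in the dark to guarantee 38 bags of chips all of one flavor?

221

Treat the 8 flavors as pigeonholes.
In the worst case we take at most 37 of each flavor, but all 24 ranch, all 7 cheddar, all 20 salt-and-vinegar, and all 21 barbecue (fewer than 37), giving 37 + 37 + 24 + 7 + 20 + 37 + 37 + 21 = 220.
One more bag of chips then forces some flavor to 38, so 220 + 1 = 221.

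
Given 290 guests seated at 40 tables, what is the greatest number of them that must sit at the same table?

The 290 guests fall into 40 tables.
If each of the 40 tables held at most 7, the total would be at most 40 × 7 = 280 < 290, a contradiction.
So at least one holds ⌈290/40⌉ = 8.

8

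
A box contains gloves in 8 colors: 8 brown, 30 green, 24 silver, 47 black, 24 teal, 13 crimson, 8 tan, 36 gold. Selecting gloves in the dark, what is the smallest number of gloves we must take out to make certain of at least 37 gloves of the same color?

180

Treat the 8 colors as pigeonholes.
In the worst case we take at most 36 of each color, but all 8 brown, all 30 green, all 24 silver, all 24 teal, all 13 crimson, and all 8 tan (fewer than 36), giving 8 + 30 + 24 + 36 + 24 + 13 + 8 + 36 = 179.
One more glove then forces some color to 37, so 179 + 1 = 180.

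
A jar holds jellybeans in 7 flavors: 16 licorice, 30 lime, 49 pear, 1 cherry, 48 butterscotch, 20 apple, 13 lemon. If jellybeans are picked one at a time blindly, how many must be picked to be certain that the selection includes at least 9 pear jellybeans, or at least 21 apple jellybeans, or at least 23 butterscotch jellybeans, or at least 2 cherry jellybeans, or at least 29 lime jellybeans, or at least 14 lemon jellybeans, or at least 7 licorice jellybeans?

The worst case stops just short of every target: 6 licorice, 28 lime, 8 pear, 1 cherry, 22 butterscotch, 20 apple, 13 lemon — 6 + 28 + 8 + 1 + 22 + 20 + 13 = 98 jellybeans.
One more jellybean must push some flavor to its target, so 98 + 1 = 99.

99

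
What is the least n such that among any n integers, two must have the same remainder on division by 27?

Two integers differ by a multiple of 27 exactly when they share a remainder mod 27.
There are 27 residue classes mod 27, so 27 integers can all lie in distinct classes.
One more integer must repeat a residue, giving a difference divisible by 27. So n = 27 + 1 = 28.

28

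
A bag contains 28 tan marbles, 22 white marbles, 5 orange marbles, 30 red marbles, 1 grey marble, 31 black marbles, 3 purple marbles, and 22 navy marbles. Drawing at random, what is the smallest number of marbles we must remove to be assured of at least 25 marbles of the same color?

In the worst case we take at most 24 of each color, but all 22 white, all 5 orange, all 1 grey, all 3 purple, and all 22 navy (fewer than 24), giving 24 + 22 + 5 + 24 + 1 + 24 + 3 + 22 = 125.
One more marble then forces some color to 25, so 125 + 1 = 126.

126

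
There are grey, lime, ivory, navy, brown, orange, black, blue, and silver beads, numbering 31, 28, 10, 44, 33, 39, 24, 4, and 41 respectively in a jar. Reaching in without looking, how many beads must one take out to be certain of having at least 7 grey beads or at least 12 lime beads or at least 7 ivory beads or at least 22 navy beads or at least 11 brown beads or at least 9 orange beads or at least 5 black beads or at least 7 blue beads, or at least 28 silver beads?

The worst case stops just short of every target: 6 grey, 11 lime, 6 ivory, 21 navy, 10 brown, 8 orange, 4 black, all 4 blue, 27 silver — 6 + 11 + 6 + 21 + 10 + 8 + 4 + 4 + 27 = 97 beads.
One more bead must push some color to its target, so 97 + 1 = 98.

98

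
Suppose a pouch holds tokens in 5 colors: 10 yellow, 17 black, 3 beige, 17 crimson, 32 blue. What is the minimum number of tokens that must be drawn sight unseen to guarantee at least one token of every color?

77

The hardest color to obtain is beige: we could draw every other token first — 79 − 3 = 76 tokens — without a single beige one.
The next draw must be beige, so 76 + 1 = 77.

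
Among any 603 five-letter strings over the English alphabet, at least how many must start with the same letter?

24

There are 26 possible first letters, which serve as the pigeonholes.
If each of the 26 possible first letters held at most 23, the total would be at most 26 × 23 = 598 < 603, a contradiction.
So at least one holds ⌈603/26⌉ = 24.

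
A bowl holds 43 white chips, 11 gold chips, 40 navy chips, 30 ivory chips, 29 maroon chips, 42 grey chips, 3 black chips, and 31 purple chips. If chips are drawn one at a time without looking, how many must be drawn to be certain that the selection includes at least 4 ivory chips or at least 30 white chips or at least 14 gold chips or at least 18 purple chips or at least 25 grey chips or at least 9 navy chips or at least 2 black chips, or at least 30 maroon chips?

123

The worst case stops just short of every target: 29 white, all 11 gold, 8 navy, 3 ivory, 29 maroon, 24 grey, 1 black, 17 purple — 29 + 11 + 8 + 3 + 29 + 24 + 1 + 17 = 122 chips.
One more chip must push some color to its target, so 122 + 1 = 123.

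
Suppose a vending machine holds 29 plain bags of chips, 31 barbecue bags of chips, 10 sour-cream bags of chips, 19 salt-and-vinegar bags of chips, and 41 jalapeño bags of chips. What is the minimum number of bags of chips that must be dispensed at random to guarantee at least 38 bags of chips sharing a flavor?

In the worst case we take at most 37 of each flavor, but all 29 plain, all 31 barbecue, all 10 sour-cream, and all 19 salt-and-vinegar (fewer than 37), giving 29 + 31 + 10 + 19 + 37 = 126.
One more bag of chips then forces some flavor to 38, so 126 + 1 = 127.

127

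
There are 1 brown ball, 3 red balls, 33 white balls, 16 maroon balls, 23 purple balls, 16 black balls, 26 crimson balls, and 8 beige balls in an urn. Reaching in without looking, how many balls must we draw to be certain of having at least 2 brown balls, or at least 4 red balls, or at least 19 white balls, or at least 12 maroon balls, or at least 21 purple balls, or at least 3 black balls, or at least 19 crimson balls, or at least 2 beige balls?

75

The worst case stops just short of every target: 1 brown, 3 red, 18 white, 11 maroon, 20 purple, 2 black, 18 crimson, 1 beige — 1 + 3 + 18 + 11 + 20 + 2 + 18 + 1 = 74 balls.
One more ball must push some color to its target, so 74 + 1 = 75.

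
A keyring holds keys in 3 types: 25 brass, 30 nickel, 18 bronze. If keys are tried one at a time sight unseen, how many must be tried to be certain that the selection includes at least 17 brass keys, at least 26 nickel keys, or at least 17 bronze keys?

Each of the 3 types has its own threshold; avoid all of them simultaneously.
The worst case stops just short of every target: 16 brass, 25 nickel, 16 bronze — 16 + 25 + 16 = 57 keys.
One more key must push some type to its target, so 57 + 1 = 58.

58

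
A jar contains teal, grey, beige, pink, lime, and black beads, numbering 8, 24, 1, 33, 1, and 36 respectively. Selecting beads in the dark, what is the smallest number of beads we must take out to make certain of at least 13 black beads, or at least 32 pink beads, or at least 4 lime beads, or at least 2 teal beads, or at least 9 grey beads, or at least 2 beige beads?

55

Each of the 6 colors has its own threshold; avoid all of them simultaneously.
The worst case stops just short of every target: 1 teal, 8 grey, 1 beige, 31 pink, all 1 lime, 12 black — 1 + 8 + 1 + 31 + 1 + 12 = 54 beads.
One more bead must push some color to its target, so 54 + 1 = 55.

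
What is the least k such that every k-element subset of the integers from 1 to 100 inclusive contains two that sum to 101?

51

Partition {1, …, 100} into 50 pairs: {1,100}, {2,99}, …, {50,51}.
Choosing 50 integers — say the integers 1 through 50 — takes one from each pair and avoids the property.
Choosing 51 forces two into the same pair by pigeonhole, and those sum to 101. So 51.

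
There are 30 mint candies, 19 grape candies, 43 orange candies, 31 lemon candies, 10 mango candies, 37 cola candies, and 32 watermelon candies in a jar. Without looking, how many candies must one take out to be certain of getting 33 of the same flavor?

187

In the worst case we take at most 32 of each flavor, but all 30 mint, all 19 grape, all 31 lemon, and all 10 mango (fewer than 32), giving 30 + 19 + 32 + 31 + 10 + 32 + 32 = 186.
One more candy then forces some flavor to 33, so 186 + 1 = 187.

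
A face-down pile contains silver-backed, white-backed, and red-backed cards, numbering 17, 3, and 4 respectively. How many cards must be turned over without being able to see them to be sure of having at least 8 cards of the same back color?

15

In the worst case we take at most 7 of each back color, but all 3 white-backed and all 4 red-backed (fewer than 7), giving 7 + 3 + 4 = 14.
One more card then forces some back color to 8, so 14 + 1 = 15.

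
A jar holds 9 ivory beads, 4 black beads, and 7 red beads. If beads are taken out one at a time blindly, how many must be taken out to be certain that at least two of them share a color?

The worst case takes 1 bead of each color without reaching 2 of any: 3 × 1 = 3.
The next bead must bring some color to 2, so 3 + 1 = 4.

4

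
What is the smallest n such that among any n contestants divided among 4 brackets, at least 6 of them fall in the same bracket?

21

There are 4 brackets acting as pigeonholes.
With 4 × 5 = 20 contestants we could place exactly 5 in each, with no class reaching 6.
One more forces some class to hold 6, so 20 + 1 = 21.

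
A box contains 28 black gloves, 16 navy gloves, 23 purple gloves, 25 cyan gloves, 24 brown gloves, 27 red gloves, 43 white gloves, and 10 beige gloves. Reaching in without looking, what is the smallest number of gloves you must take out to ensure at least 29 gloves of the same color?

182

In the worst case we take at most 28 of each color, but all 16 navy, all 23 purple, all 25 cyan, all 24 brown, all 27 red, and all 10 beige (fewer than 28), giving 28 + 16 + 23 + 25 + 24 + 27 + 28 + 10 = 181.
One more glove then forces some color to 29, so 181 + 1 = 182.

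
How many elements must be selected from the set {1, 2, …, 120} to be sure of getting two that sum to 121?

61

Partition {1, …, 120} into 60 pairs: {1,120}, {2,119}, …, {60,61}.
Choosing 60 integers — say the integers 1 through 60 — takes one from each pair and avoids the property.
Choosing 61 forces two into the same pair by pigeonhole, and those sum to 121. So 61.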